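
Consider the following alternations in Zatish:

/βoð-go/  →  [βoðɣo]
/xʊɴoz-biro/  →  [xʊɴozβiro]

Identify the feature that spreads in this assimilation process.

manner

The segment that alternates is /g/, which surfaces as [ɣ] when adjacent to /ð/.
/g/ is a stop while /ð/ is a fricative; the output [ɣ] is a fricative, matching the trigger — so the feature that spreads is manner.
Checking the remaining alternation: /b/ → [β] after /z/ (stop → fricative, matching a fricative) — only manner changes, and always toward the preceding segment.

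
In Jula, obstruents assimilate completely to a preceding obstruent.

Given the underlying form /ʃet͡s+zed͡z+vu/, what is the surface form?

[ʃet͡st͡sed͡zd͡zu]

/z/ is the segment targeted by the rule; it sits immediately after /t͡s/, so it assimilates completely and surfaces as [t͡s].
The same rule applies at the second boundary: /v/ → [d͡z] next to /d͡z/.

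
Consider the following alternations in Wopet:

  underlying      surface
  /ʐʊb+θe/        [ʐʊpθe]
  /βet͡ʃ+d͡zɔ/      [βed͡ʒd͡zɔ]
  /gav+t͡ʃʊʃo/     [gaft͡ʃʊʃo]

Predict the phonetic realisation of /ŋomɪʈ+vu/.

[ŋomɪɖvu]

The data show regressive voicing assimilation: /b/ → [p] before /θ/; /t͡ʃ/ → [d͡ʒ] before /d͡z/; /v/ → [f] before /t͡ʃ/. In each pair only voicing changes, matching the following consonant, while place and manner stay constant.
/ʈ/ is a voiceless retroflex stop. The following trigger /v/ is voiced, so /ʈ/ must become voiced as well.
A voiced retroflex stop is [ɖ], so the surface segment is [ɖ].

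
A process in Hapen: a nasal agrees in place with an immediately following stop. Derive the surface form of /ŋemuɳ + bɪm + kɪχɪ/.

[ŋemumbɪŋkɪχɪ]

The rule targets /ɳ/ (voiced retroflex nasal), which sits before the trigger /b/ (bilabial).
The voiced bilabial nasal is [m], so /ɳ/ → [m].
The same rule applies at the second boundary: /m/ → [ŋ] next to /k/.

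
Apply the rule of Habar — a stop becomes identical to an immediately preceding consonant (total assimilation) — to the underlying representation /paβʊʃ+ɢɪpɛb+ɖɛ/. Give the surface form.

/ɢ/ is the segment targeted by the rule; it sits immediately after /ʃ/, so it assimilates completely and surfaces as [ʃ].
The same rule applies at the second boundary: /ɖ/ → [b] next to /b/.

[paβʊʃʃɪpɛbbɛ]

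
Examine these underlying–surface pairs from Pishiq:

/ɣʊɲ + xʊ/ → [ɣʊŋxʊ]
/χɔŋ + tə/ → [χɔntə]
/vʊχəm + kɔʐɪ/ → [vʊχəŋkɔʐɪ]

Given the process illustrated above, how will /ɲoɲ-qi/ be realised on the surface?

The data show regressive place assimilation: /ɲ/ → [ŋ] before /x/; /ŋ/ → [n] before /t/; /m/ → [ŋ] before /k/. In each pair only place changes, matching the following consonant, while manner and voice stay constant.
/ɲ/ is a voiced palatal nasal. The following trigger /q/ is uvular, so /ɲ/ must become uvular as well.
A voiced uvular nasal is [ɴ], so the surface segment is [ɴ].

[ɲoɴqi]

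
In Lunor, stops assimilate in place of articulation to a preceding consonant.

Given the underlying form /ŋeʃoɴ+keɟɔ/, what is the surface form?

The rule targets /k/ (voiceless velar stop), which sits after the trigger /ɴ/ (uvular).
Changing only its place to uvular gives [q] — the voiceless uvular stop.

[ŋeʃoɴqeɟɔ]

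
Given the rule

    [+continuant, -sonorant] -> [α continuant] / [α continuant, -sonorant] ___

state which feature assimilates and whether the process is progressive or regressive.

progressive manner assimilation

The rule copies [continuant] (continuancy) from the environment onto the target fricatives; since [±continuant] encodes the stop/fricative manner contrast, the assimilating dimension is manner.
Since the environment is written before the underscore, the trigger precedes the target; the direction is progressive.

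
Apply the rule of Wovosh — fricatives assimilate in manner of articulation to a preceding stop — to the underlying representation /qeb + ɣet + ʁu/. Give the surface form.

[qebgetɢu]

/ɣ/ is a voiced velar fricative. The preceding trigger /b/ is a stop, so /ɣ/ must become a stop as well.
The voiced velar stop is [g], so /ɣ/ → [g].
At the second juncture, /ʁ/ likewise becomes [ɢ] adjacent to /t/.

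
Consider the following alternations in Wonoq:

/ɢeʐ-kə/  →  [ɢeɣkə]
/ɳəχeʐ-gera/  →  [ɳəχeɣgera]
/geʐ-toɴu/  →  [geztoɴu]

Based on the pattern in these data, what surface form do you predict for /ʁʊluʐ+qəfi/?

[ʁʊluʁqəfi]

The data show regressive place assimilation: /ʐ/ → [ɣ] before /k/; /ʐ/ → [ɣ] before /g/; /ʐ/ → [z] before /t/. In each pair only place changes, matching the following consonant, while manner and voice stay constant.
The rule targets /ʐ/ (voiced retroflex fricative), which sits before the trigger /q/ (uvular).
The voiced uvular fricative is [ʁ], so /ʐ/ → [ʁ].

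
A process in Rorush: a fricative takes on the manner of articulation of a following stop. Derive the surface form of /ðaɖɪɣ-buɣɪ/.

/ɣ/ is a voiced velar fricative. The following trigger /b/ is a stop, so /ɣ/ must become a stop as well.
Changing only its manner to stop gives [g] — the voiced velar stop.

[ðaɖɪgbuɣɪ]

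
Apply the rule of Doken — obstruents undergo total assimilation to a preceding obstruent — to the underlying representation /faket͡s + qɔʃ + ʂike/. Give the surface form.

[faket͡st͡sɔʃʃike]

/q/ is the segment targeted by the rule; it sits immediately after /t͡s/, so it assimilates completely and surfaces as [t͡s].
The same rule applies at the second boundary: /ʂ/ → [ʃ] next to /ʃ/.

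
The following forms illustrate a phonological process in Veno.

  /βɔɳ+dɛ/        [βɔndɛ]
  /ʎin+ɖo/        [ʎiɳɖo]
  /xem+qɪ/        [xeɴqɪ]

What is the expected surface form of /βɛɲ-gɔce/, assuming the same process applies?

[βɛŋgɔce]

The data show regressive place assimilation: /ɳ/ → [n] before /d/; /n/ → [ɳ] before /ɖ/; /m/ → [ɴ] before /q/. In each pair only place changes, matching the following consonant, while manner and voice stay constant.
The rule targets /ɲ/ (voiced palatal nasal), which sits before the trigger /g/ (velar).
Changing only its place to velar gives [ŋ] — the voiced velar nasal.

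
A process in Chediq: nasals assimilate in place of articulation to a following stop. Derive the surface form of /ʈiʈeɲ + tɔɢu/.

[ʈiʈentɔɢu]

/ɲ/ is a voiced palatal nasal. The following trigger /t/ is alveolar, so /ɲ/ must become alveolar as well.
Changing only its place to alveolar gives [n] — the voiced alveolar nasal.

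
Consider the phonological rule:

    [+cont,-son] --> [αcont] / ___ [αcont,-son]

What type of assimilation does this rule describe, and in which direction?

regressive manner assimilation

The shared variable α links the value of [cont] on the target to that of the neighbouring obstruent. [cont] distinguishes stops from fricatives — a manner-of-articulation feature — so this is manner assimilation.
The conditioning segment sits to the right of the focus bar, meaning the trigger follows the segment that changes — regressive assimilation.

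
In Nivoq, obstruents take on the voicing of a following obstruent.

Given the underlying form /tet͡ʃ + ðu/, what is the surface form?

[ted͡ʒðu]

/t͡ʃ/ is a voiceless postalveolar affricate. The following trigger /ð/ is voiced, so /t͡ʃ/ must become voiced as well.
A voiced postalveolar affricate is [d͡ʒ], so the surface segment is [d͡ʒ].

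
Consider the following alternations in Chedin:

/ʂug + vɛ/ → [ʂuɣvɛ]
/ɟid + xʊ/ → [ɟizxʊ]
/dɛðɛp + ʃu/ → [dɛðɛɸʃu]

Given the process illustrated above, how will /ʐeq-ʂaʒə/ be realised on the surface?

[ʐeχʂaʒə]

The data show regressive manner assimilation: /g/ → [ɣ] before /v/; /d/ → [z] before /x/; /p/ → [ɸ] before /ʃ/. In each pair only manner changes, matching the following consonant, while place and voice stay constant.
/q/ is a voiceless uvular stop. The following trigger /ʂ/ is a fricative, so /q/ must become a fricative as well.
Changing only its manner to fricative gives [χ] — the voiceless uvular fricative.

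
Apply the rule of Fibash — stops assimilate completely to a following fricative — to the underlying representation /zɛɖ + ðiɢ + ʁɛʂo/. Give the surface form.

/ɖ/ is the segment targeted by the rule; it sits immediately before /ð/, so it assimilates completely and surfaces as [ð].
The same rule applies at the second boundary: /ɢ/ → [ʁ] next to /ʁ/.

[zɛððiʁʁɛʂo]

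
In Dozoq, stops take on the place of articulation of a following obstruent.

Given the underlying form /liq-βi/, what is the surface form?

/q/ is a voiceless uvular stop. The following trigger /β/ is bilabial, so /q/ must become bilabial as well.
Changing only its place to bilabial gives [p] — the voiceless bilabial stop.

[lipβi]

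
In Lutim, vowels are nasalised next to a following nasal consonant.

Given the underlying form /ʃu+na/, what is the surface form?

/u/ sits next to the nasal /n/ and is therefore nasalised to [ũ].

[ʃũna]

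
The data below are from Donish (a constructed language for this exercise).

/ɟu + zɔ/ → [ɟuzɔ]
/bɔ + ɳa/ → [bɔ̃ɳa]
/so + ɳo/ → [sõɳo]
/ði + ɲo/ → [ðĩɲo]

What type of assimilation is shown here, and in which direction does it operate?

regressive nasality assimilation (vowel nasalisation)

The vowel /ɔ/ surfaces as nasalised [ɔ̃] next to the following nasal /ɳ/ — it has acquired the [+nasal] feature of its neighbour.
The other forms show the same pattern: /o/ → [õ] before /ɳ/; /i/ → [ĩ] before /ɲ/ — each time a vowel is nasalised next to a following nasal.
No change occurs in [ɟuzɔ] because the vowel at the boundary is adjacent to an oral consonant, not a nasal (/u/ next to /z/).
Because the conditioning nasal is to the right of the vowel that changes, the process is regressive (anticipatory).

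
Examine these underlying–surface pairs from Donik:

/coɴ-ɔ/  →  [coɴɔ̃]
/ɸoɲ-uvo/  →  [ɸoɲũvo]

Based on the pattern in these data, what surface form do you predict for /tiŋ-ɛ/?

[tiŋɛ̃]

The data show progressive nasality assimilation (vowel nasalisation): /ɔ/ → [ɔ̃] after /ɴ/; /u/ → [ũ] after /ɲ/ — a vowel is nasalised by an immediately preceding nasal consonant.
/ɛ/ sits next to the nasal /ŋ/ and is therefore nasalised to [ɛ̃].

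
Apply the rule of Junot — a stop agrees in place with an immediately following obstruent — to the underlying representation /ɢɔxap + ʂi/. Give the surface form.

The rule targets /p/ (voiceless bilabial stop), which sits before the trigger /ʂ/ (retroflex).
The voiceless retroflex stop is [ʈ], so /p/ → [ʈ].

[ɢɔxaʈʂi]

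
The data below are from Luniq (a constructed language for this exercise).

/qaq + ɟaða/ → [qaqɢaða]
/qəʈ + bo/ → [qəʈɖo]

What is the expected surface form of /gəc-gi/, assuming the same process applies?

The data show progressive place assimilation: /ɟ/ → [ɢ] after /q/; /b/ → [ɖ] after /ʈ/. In each pair only place changes, matching the preceding consonant, while manner and voice stay constant.
The rule targets /g/ (voiced velar stop), which sits after the trigger /c/ (palatal).
The voiced palatal stop is [ɟ], so /g/ → [ɟ].

[gəcɟi]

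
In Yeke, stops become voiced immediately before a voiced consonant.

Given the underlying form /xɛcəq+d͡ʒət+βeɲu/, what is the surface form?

[xɛcəɢd͡ʒədβeɲu]

The rule targets /q/ (voiceless uvular stop), which sits before the trigger /d͡ʒ/ (voiced).
The voiced uvular stop is [ɢ], so /q/ → [ɢ].
At the second juncture, /t/ likewise becomes [d] adjacent to /β/.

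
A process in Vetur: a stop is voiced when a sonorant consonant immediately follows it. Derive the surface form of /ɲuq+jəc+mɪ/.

The rule targets /q/ (voiceless uvular stop), which sits before the trigger /j/ (voiced).
The voiced uvular stop is [ɢ], so /q/ → [ɢ].
At the second juncture, /c/ likewise becomes [ɟ] adjacent to /m/.

[ɲuɢjəɟmɪ]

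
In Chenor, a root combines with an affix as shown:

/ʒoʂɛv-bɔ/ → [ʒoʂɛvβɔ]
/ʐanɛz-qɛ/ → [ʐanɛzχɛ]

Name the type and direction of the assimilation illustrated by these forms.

The segment that alternates is /b/, which surfaces as [β] when adjacent to /v/.
/b/ is a stop while /v/ is a fricative; the output [β] is a fricative, matching the trigger — so the feature that spreads is manner.
Place and voice are unchanged, so the assimilation is partial, not total.
The same holds elsewhere in the data: /q/ → [χ] after /z/ (stop → fricative, matching a fricative) — only manner changes, and always toward the preceding segment.
Since the segment that changes follows the conditioning segment, the assimilation is progressive.

progressive manner assimilation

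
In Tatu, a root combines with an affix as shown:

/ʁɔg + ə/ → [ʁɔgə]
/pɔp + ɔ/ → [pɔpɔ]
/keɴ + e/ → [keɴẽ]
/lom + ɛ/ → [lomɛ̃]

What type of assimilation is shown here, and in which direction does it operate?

progressive nasality assimilation (vowel nasalisation)

The vowel /e/ surfaces as nasalised [ẽ] next to the preceding nasal /ɴ/ — it has acquired the [+nasal] feature of its neighbour.
Likewise in the remaining data: /ɛ/ → [ɛ̃] after /m/ — each time a vowel is nasalised next to a preceding nasal.
No change occurs in [ʁɔgə], [pɔpɔ] because the vowel at the boundary is adjacent to an oral consonant, not a nasal (/ə/ next to /g/; /ɔ/ next to /p/).
Because the conditioning nasal is to the left of the vowel that changes, the process is progressive (perseverative).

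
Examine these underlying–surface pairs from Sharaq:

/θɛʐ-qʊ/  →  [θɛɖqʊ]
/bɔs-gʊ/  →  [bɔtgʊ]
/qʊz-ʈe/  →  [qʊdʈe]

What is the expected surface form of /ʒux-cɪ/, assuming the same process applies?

The data show regressive manner assimilation: /ʐ/ → [ɖ] before /q/; /s/ → [t] before /g/; /z/ → [d] before /ʈ/. In each pair only manner changes, matching the following consonant, while place and voice stay constant.
The rule targets /x/ (voiceless velar fricative), which sits before the trigger /c/ (stop).
The voiceless velar stop is [k], so /x/ → [k].

[ʒukcɪ]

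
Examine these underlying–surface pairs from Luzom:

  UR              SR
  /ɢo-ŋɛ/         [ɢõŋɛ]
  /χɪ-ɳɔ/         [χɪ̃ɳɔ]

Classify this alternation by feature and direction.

The vowel /o/ surfaces as nasalised [õ] next to the following nasal /ŋ/ — it has acquired the [+nasal] feature of its neighbour.
Likewise in the remaining data: /ɪ/ → [ɪ̃] before /ɳ/ — each time a vowel is nasalised next to a following nasal.
Because the conditioning nasal is to the right of the vowel that changes, the process is regressive (anticipatory).

regressive nasality assimilation (vowel nasalisation)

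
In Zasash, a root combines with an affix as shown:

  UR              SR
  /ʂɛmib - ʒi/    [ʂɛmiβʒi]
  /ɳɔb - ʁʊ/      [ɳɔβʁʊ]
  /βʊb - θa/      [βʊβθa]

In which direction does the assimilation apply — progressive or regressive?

Comparing underlying and surface forms, /b/ → [β] is the alternation; the neighbouring /ʒ/ is constant.
/b/ is a stop while /ʒ/ is a fricative; the output [β] is a fricative, matching the trigger — so the feature that spreads is manner.
Checking the remaining alternations: /b/ → [β] before /ʁ/ (stop → fricative, matching a fricative); /b/ → [β] before /θ/ (stop → fricative, matching a fricative) — only manner changes, and always toward the following segment.
Since the segment that changes precedes the conditioning segment, the assimilation is regressive.

regressive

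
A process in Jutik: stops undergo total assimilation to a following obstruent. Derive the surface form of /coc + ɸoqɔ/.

[coɸɸoqɔ]

/c/ is the segment targeted by the rule; it sits immediately before /ɸ/, so it assimilates completely and surfaces as [ɸ].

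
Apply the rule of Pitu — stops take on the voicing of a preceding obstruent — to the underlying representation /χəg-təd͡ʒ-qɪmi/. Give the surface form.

/t/ is a voiceless alveolar stop. The preceding trigger /g/ is voiced, so /t/ must become voiced as well.
The voiced alveolar stop is [d], so /t/ → [d].
At the second juncture, /q/ likewise becomes [ɢ] adjacent to /d͡ʒ/.

[χəgdəd͡ʒɢɪmi]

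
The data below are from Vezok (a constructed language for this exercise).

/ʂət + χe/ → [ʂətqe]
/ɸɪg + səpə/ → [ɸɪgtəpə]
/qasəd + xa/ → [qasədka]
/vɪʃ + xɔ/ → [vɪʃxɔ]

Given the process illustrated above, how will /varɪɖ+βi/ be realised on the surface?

The data show progressive manner assimilation: /χ/ → [q] after /t/; /s/ → [t] after /g/; /x/ → [k] after /d/. In each pair only manner changes, matching the preceding consonant, while place and voice stay constant.
No alternation appears in [vɪʃxɔ]: there the adjacent consonants already agree in manner (/x/ and /ʃ/ are both fricatives), so this form is consistent with the same rule.
The rule targets /β/ (voiced bilabial fricative), which sits after the trigger /ɖ/ (stop).
The voiced bilabial stop is [b], so /β/ → [b].

[varɪɖbi]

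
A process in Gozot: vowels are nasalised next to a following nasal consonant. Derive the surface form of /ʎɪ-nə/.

The vowel /ɪ/ is adjacent to the following nasal /n/, so it acquires [+nasal] and surfaces as [ɪ̃].

[ʎɪ̃nə]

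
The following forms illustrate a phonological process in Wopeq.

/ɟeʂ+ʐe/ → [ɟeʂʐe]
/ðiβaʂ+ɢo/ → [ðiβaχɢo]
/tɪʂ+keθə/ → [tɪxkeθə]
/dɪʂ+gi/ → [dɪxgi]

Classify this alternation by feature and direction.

Underlying /ʂ/ is realised as [χ] next to /ɢ/; /ɢ/ itself does not change.
The change retroflex → uvular matches the place of the following /ɢ/, identifying this as place assimilation.
Manner and voice are unchanged, so the assimilation is partial, not total.
The other alternating forms pattern the same way: /ʂ/ → [x] before /k/ (retroflex → velar, matching velar); /ʂ/ → [x] before /g/ (retroflex → velar, matching velar) — only place changes, and always toward the following segment.
Nothing changes in [ɟeʂʐe]: there the adjacent consonants already agree in place (/ʂ/ and /ʐ/ are both retroflex), so this form is consistent with the same rule.
Since the segment that changes precedes the conditioning segment, the assimilation is regressive.

regressive place assimilation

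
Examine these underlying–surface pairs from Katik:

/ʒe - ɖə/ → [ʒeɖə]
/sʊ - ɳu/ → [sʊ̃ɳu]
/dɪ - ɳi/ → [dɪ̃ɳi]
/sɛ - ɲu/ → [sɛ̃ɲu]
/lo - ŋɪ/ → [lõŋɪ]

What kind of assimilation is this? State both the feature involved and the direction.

The vowel /ʊ/ surfaces as nasalised [ʊ̃] next to the following nasal /ɳ/ — it has acquired the [+nasal] feature of its neighbour.
Likewise in the remaining data: /ɪ/ → [ɪ̃] before /ɳ/; /ɛ/ → [ɛ̃] before /ɲ/; /o/ → [õ] before /ŋ/ — each time a vowel is nasalised next to a following nasal.
No change occurs in [ʒeɖə] because the vowel at the boundary is adjacent to an oral consonant, not a nasal (/e/ next to /ɖ/).
Because the conditioning nasal is to the right of the vowel that changes, the process is regressive (anticipatory).

regressive nasality assimilation (vowel nasalisation)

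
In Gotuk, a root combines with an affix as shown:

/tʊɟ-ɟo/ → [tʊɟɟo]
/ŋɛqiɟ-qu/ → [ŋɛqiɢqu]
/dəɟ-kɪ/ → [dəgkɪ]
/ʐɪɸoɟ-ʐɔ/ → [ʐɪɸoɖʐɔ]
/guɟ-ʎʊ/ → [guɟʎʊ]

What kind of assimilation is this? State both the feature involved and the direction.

regressive place assimilation

Comparing underlying and surface forms, /ɟ/ → [ɢ] is the alternation; the neighbouring /q/ is constant.
/ɟ/ is palatal while /q/ is uvular; the output [ɢ] is uvular, matching the trigger — so the feature that spreads is place.
Manner and voice are unchanged, so the assimilation is partial, not total.
The other alternating forms pattern the same way: /ɟ/ → [g] before /k/ (palatal → velar, matching velar); /ɟ/ → [ɖ] before /ʐ/ (palatal → retroflex, matching retroflex) — only place changes, and always toward the following segment.
Nothing changes in [tʊɟɟo], [guɟʎʊ]: there the adjacent consonants already agree in place (/ɟ/ and /ɟ/ are both palatal; /ɟ/ and /ʎ/ are both palatal), so these forms are consistent with the same rule.
Since the segment that changes precedes the conditioning segment, the assimilation is regressive.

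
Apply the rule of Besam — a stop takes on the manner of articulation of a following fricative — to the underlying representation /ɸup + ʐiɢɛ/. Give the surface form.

[ɸuɸʐiɢɛ]

The rule targets /p/ (voiceless bilabial stop), which sits before the trigger /ʐ/ (fricative).
Changing only its manner to fricative gives [ɸ] — the voiceless bilabial fricative.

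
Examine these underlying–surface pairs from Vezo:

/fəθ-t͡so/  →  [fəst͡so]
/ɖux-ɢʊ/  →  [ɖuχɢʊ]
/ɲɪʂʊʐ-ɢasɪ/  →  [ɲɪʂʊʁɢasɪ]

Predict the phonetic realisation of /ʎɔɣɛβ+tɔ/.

The data show regressive place assimilation: /θ/ → [s] before /t͡s/; /x/ → [χ] before /ɢ/; /ʐ/ → [ʁ] before /ɢ/. In each pair only place changes, matching the following consonant, while manner and voice stay constant.
/β/ is a voiced bilabial fricative. The following trigger /t/ is alveolar, so /β/ must become alveolar as well.
The voiced alveolar fricative is [z], so /β/ → [z].

[ʎɔɣɛztɔ]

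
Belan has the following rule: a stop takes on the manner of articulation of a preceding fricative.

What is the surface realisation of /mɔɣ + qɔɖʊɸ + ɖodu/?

/q/ is a voiceless uvular stop. The preceding trigger /ɣ/ is a fricative, so /q/ must become a fricative as well.
A voiceless uvular fricative is [χ], so the surface segment is [χ].
The same rule applies at the second boundary: /ɖ/ → [ʐ] next to /ɸ/.

[mɔɣχɔɖʊɸʐodu]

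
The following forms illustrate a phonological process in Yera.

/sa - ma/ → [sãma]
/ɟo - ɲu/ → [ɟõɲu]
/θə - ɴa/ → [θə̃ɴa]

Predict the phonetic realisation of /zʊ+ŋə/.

The data show regressive nasality assimilation (vowel nasalisation): /a/ → [ã] before /m/; /o/ → [õ] before /ɲ/; /ə/ → [ə̃] before /ɴ/ — a vowel is nasalised by an immediately following nasal consonant.
The vowel /ʊ/ is adjacent to the following nasal /ŋ/, so it acquires [+nasal] and surfaces as [ʊ̃].

[zʊ̃ŋə]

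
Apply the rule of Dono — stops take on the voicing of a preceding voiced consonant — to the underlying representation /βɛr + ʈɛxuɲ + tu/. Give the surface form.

/ʈ/ is a voiceless retroflex stop. The preceding trigger /r/ is voiced, so /ʈ/ must become voiced as well.
A voiced retroflex stop is [ɖ], so the surface segment is [ɖ].
At the second juncture, /t/ likewise becomes [d] adjacent to /ɲ/.

[βɛrɖɛxuɲdu]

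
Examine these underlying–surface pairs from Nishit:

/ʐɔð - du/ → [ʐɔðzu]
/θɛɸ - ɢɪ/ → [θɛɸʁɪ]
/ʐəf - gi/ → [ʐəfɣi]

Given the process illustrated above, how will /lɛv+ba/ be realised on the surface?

[lɛvβa]

The data show progressive manner assimilation: /d/ → [z] after /ð/; /ɢ/ → [ʁ] after /ɸ/; /g/ → [ɣ] after /f/. In each pair only manner changes, matching the preceding consonant, while place and voice stay constant.
The rule targets /b/ (voiced bilabial stop), which sits after the trigger /v/ (fricative).
Changing only its manner to fricative gives [β] — the voiced bilabial fricative.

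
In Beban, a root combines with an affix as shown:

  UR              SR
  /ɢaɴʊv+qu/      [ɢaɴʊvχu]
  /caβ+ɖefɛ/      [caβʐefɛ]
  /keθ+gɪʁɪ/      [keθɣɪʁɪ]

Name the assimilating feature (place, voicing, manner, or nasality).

Underlying /q/ is realised as [χ] next to /v/; /v/ itself does not change.
/q/ is a stop while /v/ is a fricative; the output [χ] is a fricative, matching the trigger — so the feature that spreads is manner.
The other alternating forms pattern the same way: /ɖ/ → [ʐ] after /β/ (stop → fricative, matching a fricative); /g/ → [ɣ] after /θ/ (stop → fricative, matching a fricative) — only manner changes, and always toward the preceding segment.

manner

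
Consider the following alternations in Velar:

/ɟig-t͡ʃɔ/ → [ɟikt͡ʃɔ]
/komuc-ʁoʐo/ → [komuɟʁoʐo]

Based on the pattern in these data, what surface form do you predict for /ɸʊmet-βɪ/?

The data show regressive voicing assimilation: /g/ → [k] before /t͡ʃ/; /c/ → [ɟ] before /ʁ/. In each pair only voicing changes, matching the following consonant, while place and manner stay constant.
/t/ is a voiceless alveolar stop. The following trigger /β/ is voiced, so /t/ must become voiced as well.
Changing only its voicing to voiced gives [d] — the voiced alveolar stop.

[ɸʊmedβɪ]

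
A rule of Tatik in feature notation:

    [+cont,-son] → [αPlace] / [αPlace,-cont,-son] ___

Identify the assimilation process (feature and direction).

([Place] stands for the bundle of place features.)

The shared variable α links the value of the place features (abbreviated [Place]) on the target to the same value on the neighbouring segment, so place is the feature that assimilates.
The conditioning segment sits to the left of the focus bar, meaning the trigger precedes the segment that changes — progressive assimilation.

progressive place assimilation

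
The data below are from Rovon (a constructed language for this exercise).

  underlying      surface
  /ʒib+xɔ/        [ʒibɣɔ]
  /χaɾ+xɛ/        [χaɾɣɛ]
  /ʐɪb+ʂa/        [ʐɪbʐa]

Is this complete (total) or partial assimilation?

partial assimilation

The segment that alternates is /x/, which surfaces as [ɣ] when adjacent to /b/.
/x/ is voiceless while /b/ is voiced; the output [ɣ] is voiced, matching the trigger — so the feature that spreads is voicing.
Place and manner are unchanged, so the assimilation is partial, not total.
The same holds elsewhere in the data: /x/ → [ɣ] after /ɾ/ (voiceless → voiced, matching voiced); /ʂ/ → [ʐ] after /b/ (voiceless → voiced, matching voiced) — only voicing changes, and always toward the preceding segment.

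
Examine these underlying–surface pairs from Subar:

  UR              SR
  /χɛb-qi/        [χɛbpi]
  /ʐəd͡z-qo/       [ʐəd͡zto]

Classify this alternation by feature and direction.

Underlying /q/ is realised as [p] next to /b/; /b/ itself does not change.
/q/ is uvular while /b/ is bilabial; the output [p] is bilabial, matching the trigger — so the feature that spreads is place.
Manner and voice are unchanged, so the assimilation is partial, not total.
The same holds elsewhere in the data: /q/ → [t] after /d͡z/ (uvular → alveolar, matching alveolar) — only place changes, and always toward the preceding segment.
Since the segment that changes follows the conditioning segment, the assimilation is progressive.

progressive place assimilation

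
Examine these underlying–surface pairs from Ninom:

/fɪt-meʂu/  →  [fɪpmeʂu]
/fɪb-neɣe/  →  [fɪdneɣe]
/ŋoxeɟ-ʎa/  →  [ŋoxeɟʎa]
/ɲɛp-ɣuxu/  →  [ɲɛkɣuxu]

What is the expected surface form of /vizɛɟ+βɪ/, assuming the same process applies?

The data show regressive place assimilation: /t/ → [p] before /m/; /b/ → [d] before /n/; /p/ → [k] before /ɣ/. In each pair only place changes, matching the following consonant, while manner and voice stay constant.
Nothing changes in [ŋoxeɟʎa]: there the adjacent consonants already agree in place (/ɟ/ and /ʎ/ are both palatal), so this form is consistent with the same rule.
/ɟ/ is a voiced palatal stop. The following trigger /β/ is bilabial, so /ɟ/ must become bilabial as well.
Changing only its place to bilabial gives [b] — the voiced bilabial stop.

[vizɛbβɪ]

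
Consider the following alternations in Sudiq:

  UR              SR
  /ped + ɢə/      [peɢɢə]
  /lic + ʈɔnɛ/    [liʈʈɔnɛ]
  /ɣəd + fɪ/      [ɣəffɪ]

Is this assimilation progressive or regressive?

The segment that alternates is /d/, which surfaces as [ɢ] when adjacent to /ɢ/.
The output [ɢ] is identical to the trigger /ɢ/ — every feature (place, manner, voicing) has been copied — so this is total assimilation.
The other forms behave the same way: /c/ → [ʈ] before /ʈ/; /d/ → [f] before /f/ — in each case the output is a copy of the following consonant.
Since the segment that changes precedes the conditioning segment, the assimilation is regressive.

regressive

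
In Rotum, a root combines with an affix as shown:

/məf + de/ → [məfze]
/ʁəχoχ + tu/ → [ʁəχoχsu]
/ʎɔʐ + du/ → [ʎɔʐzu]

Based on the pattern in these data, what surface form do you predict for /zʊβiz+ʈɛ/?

[zʊβizʂɛ]

The data show progressive manner assimilation: /d/ → [z] after /f/; /t/ → [s] after /χ/; /d/ → [z] after /ʐ/. In each pair only manner changes, matching the preceding consonant, while place and voice stay constant.
The rule targets /ʈ/ (voiceless retroflex stop), which sits after the trigger /z/ (fricative).
A voiceless retroflex fricative is [ʂ], so the surface segment is [ʂ].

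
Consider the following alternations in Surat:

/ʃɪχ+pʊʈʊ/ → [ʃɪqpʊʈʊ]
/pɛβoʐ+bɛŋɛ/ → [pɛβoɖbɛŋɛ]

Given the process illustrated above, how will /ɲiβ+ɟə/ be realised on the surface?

[ɲibɟə]

The data show regressive manner assimilation: /χ/ → [q] before /p/; /ʐ/ → [ɖ] before /b/. In each pair only manner changes, matching the following consonant, while place and voice stay constant.
The rule targets /β/ (voiced bilabial fricative), which sits before the trigger /ɟ/ (stop).
Changing only its manner to stop gives [b] — the voiced bilabial stop.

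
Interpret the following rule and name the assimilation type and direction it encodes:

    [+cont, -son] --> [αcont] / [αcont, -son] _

progressive manner assimilation

The shared variable α links the value of [cont] on the target to that of the neighbouring obstruent. [cont] distinguishes stops from fricatives — a manner-of-articulation feature — so this is manner assimilation.
Since the environment is written before the underscore, the trigger precedes the target; the direction is progressive.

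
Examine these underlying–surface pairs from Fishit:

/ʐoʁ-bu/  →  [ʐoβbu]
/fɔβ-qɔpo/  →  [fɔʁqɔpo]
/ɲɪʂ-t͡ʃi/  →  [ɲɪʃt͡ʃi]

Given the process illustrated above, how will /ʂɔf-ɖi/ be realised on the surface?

The data show regressive place assimilation: /ʁ/ → [β] before /b/; /β/ → [ʁ] before /q/; /ʂ/ → [ʃ] before /t͡ʃ/. In each pair only place changes, matching the following consonant, while manner and voice stay constant.
The rule targets /f/ (voiceless labiodental fricative), which sits before the trigger /ɖ/ (retroflex).
The voiceless retroflex fricative is [ʂ], so /f/ → [ʂ].

[ʂɔʂɖi]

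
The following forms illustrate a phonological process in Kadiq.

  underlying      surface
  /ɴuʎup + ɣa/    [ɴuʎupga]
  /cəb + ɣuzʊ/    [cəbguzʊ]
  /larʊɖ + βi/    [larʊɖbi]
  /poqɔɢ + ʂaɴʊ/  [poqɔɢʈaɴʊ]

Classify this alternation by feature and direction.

progressive manner assimilation

Comparing underlying and surface forms, /ɣ/ → [g] is the alternation; the neighbouring /p/ is constant.
The change fricative → stop matches the manner of the preceding /p/, identifying this as manner assimilation.
Place and voice are unchanged, so the assimilation is partial, not total.
Checking the remaining alternations: /ɣ/ → [g] after /b/ (fricative → stop, matching a stop); /β/ → [b] after /ɖ/ (fricative → stop, matching a stop); /ʂ/ → [ʈ] after /ɢ/ (fricative → stop, matching a stop) — only manner changes, and always toward the preceding segment.
Since the segment that changes follows the conditioning segment, the assimilation is progressive.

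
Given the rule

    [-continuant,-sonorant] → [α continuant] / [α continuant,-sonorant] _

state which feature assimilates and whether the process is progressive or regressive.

The rule copies [continuant] (continuancy) from the environment onto the target stops; since [±continuant] encodes the stop/fricative manner contrast, the assimilating dimension is manner.
Since the environment is written before the underscore, the trigger precedes the target; the direction is progressive.

progressive manner assimilation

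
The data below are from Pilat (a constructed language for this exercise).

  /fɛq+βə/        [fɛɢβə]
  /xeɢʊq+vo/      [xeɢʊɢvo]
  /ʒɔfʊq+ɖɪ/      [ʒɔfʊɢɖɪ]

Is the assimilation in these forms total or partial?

The segment that alternates is /q/, which surfaces as [ɢ] when adjacent to /β/.
/q/ is voiceless while /β/ is voiced; the output [ɢ] is voiced, matching the trigger — so the feature that spreads is voicing.
Place and manner are unchanged, so the assimilation is partial, not total.
The other alternating forms pattern the same way: /q/ → [ɢ] before /v/ (voiceless → voiced, matching voiced); /q/ → [ɢ] before /ɖ/ (voiceless → voiced, matching voiced) — only voicing changes, and always toward the following segment.

partial assimilation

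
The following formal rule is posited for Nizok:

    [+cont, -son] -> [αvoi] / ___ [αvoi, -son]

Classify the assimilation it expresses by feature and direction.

regressive voicing assimilation

The shared variable α links the value of [voi] on the target to the same value on the neighbouring segment, so voicing is the feature that assimilates.
The conditioning segment sits to the right of the focus bar, meaning the trigger follows the segment that changes — regressive assimilation.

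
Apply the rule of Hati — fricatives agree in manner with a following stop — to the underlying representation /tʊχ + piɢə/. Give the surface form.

The rule targets /χ/ (voiceless uvular fricative), which sits before the trigger /p/ (stop).
Changing only its manner to stop gives [q] — the voiceless uvular stop.

[tʊqpiɢə]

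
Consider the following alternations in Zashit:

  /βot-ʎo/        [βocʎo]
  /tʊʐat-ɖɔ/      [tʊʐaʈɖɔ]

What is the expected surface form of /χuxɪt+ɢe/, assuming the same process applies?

The data show regressive place assimilation: /t/ → [c] before /ʎ/; /t/ → [ʈ] before /ɖ/. In each pair only place changes, matching the following consonant, while manner and voice stay constant.
/t/ is a voiceless alveolar stop. The following trigger /ɢ/ is uvular, so /t/ must become uvular as well.
Changing only its place to uvular gives [q] — the voiceless uvular stop.

[χuxɪqɢe]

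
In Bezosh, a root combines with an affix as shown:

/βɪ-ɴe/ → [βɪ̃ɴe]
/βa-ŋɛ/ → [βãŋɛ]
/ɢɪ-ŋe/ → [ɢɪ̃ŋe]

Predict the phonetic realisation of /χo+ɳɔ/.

The data show regressive nasality assimilation (vowel nasalisation): /ɪ/ → [ɪ̃] before /ɴ/; /a/ → [ã] before /ŋ/; /ɪ/ → [ɪ̃] before /ŋ/ — a vowel is nasalised by an immediately following nasal consonant.
The vowel /o/ is adjacent to the following nasal /ɳ/, so it acquires [+nasal] and surfaces as [õ].

[χõɳɔ]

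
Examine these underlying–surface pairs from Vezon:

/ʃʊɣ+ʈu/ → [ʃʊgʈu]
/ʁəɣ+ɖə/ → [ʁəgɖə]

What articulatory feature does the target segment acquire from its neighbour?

manner

Comparing underlying and surface forms, /ɣ/ → [g] is the alternation; the neighbouring /ʈ/ is constant.
/ɣ/ is a fricative while /ʈ/ is a stop; the output [g] is a stop, matching the trigger — so the feature that spreads is manner.
The same holds elsewhere in the data: /ɣ/ → [g] before /ɖ/ (fricative → stop, matching a stop) — only manner changes, and always toward the following segment.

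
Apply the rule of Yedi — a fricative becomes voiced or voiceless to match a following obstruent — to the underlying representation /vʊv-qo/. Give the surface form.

The rule targets /v/ (voiced labiodental fricative), which sits before the trigger /q/ (voiceless).
The voiceless labiodental fricative is [f], so /v/ → [f].

[vʊfqo]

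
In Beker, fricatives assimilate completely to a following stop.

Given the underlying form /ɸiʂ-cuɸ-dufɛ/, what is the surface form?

[ɸiccuddufɛ]

/ʂ/ is the segment targeted by the rule; it sits immediately before /c/, so it assimilates completely and surfaces as [c].
At the second juncture, /ɸ/ likewise becomes [d] adjacent to /d/.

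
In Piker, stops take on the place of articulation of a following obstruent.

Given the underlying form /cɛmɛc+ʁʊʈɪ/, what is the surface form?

The rule targets /c/ (voiceless palatal stop), which sits before the trigger /ʁ/ (uvular).
A voiceless uvular stop is [q], so the surface segment is [q].

[cɛmɛqʁʊʈɪ]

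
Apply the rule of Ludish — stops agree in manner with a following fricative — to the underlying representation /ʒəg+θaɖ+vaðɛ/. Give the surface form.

[ʒəɣθaʐvaðɛ]

/g/ is a voiced velar stop. The following trigger /θ/ is a fricative, so /g/ must become a fricative as well.
The voiced velar fricative is [ɣ], so /g/ → [ɣ].
The same rule applies at the second boundary: /ɖ/ → [ʐ] next to /v/.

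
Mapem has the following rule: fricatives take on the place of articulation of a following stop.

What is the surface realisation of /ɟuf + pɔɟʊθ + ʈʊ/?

[ɟuɸpɔɟʊʂʈʊ]

/f/ is a voiceless labiodental fricative. The following trigger /p/ is bilabial, so /f/ must become bilabial as well.
A voiceless bilabial fricative is [ɸ], so the surface segment is [ɸ].
At the second juncture, /θ/ likewise becomes [ʂ] adjacent to /ʈ/.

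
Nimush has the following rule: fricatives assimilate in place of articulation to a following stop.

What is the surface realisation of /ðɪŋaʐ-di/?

The rule targets /ʐ/ (voiced retroflex fricative), which sits before the trigger /d/ (alveolar).
Changing only its place to alveolar gives [z] — the voiced alveolar fricative.

[ðɪŋazdi]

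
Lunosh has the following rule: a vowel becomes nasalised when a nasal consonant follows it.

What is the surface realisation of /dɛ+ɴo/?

[dɛ̃ɴo]

/ɛ/ sits next to the nasal /ɴ/ and is therefore nasalised to [ɛ̃].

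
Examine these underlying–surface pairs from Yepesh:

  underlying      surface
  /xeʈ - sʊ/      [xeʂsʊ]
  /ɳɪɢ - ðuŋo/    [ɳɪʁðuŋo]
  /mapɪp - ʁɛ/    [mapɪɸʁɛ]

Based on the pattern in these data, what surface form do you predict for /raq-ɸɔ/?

The data show regressive manner assimilation: /ʈ/ → [ʂ] before /s/; /ɢ/ → [ʁ] before /ð/; /p/ → [ɸ] before /ʁ/. In each pair only manner changes, matching the following consonant, while place and voice stay constant.
/q/ is a voiceless uvular stop. The following trigger /ɸ/ is a fricative, so /q/ must become a fricative as well.
A voiceless uvular fricative is [χ], so the surface segment is [χ].

[raχɸɔ]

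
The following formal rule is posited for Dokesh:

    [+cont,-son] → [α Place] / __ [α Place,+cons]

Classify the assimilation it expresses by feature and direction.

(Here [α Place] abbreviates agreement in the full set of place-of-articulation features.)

regressive place assimilation

The rule copies the place features (abbreviated [Place]) from the environment onto the target, so the assimilating feature is place.
Since the environment is written after the underscore, the trigger follows the target; the direction is regressive.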